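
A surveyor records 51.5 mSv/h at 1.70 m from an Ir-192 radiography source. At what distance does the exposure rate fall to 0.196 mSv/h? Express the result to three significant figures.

By the inverse-square law, d₂ = d₁·√(I₁/I₂).
I₁/I₂ = 51.5/0.196 = 262.8, so d₂ = 1.70 × √262.8 = 27.56 m.

27.6 m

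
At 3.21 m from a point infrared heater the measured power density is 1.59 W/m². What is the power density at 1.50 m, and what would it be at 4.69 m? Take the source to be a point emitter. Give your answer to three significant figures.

Using I₁d₁² = I₂d₂²,
At 1.50 m: (3.21/1.50)² = 4.580, so 1.59 × 4.580 = 7.282 W/m²
At 4.69 m: (1.50/4.69)² = 0.1023, so 7.282 × 0.1023 = 0.7449 W/m².

7.28 W/m²; 0.745 W/m²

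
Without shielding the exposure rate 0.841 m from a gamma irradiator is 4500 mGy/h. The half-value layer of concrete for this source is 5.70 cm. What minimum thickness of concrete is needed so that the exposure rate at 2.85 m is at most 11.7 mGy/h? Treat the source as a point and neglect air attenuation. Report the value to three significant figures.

At 2.85 m, distance alone gives (0.841/2.85)² = 0.08708, so 4500 × 0.08708 = 391.9 mGy/h.
Further attenuation needed: 391.9/11.7 = 33.50.
n = log₂(33.50) = 5.066 half-value layers.
Thickness = 5.066 × 5.70 cm = 28.88 cm.

28.9 cm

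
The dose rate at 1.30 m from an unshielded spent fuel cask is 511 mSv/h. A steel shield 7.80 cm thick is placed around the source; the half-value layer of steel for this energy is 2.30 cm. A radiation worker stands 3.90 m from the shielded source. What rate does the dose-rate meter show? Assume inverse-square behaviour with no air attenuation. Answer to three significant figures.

5.41 mSv/h

Distance alone: 511 × (1.30/3.90)² = 511 × 0.1111 = 56.77 mSv/h.
Shield: 7.80/2.30 = 3.391 half-value layers → attenuation 2^(−3.391) = 0.09533.
Combined: 56.77 × 0.09533 = 5.412 mSv/h.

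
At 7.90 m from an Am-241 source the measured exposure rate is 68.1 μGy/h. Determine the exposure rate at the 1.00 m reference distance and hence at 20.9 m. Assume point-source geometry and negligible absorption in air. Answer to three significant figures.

4250 μGy/h; 9.73 μGy/h

Using I₁d₁² = I₂d₂²,
At 1.00 m: 68.1 × (7.90/1.00)² = 68.1 × 62.41 = 4250 μGy/h
At 20.9 m: (1.00/20.9)² = 0.002289, so 4250 × 0.002289 = 9.728 μGy/h.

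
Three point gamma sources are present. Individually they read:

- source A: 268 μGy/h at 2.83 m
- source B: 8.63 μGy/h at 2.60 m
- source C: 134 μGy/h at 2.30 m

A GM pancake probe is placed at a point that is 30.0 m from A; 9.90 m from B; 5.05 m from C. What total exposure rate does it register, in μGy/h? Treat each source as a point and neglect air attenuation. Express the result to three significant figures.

30.8 μGy/h

By superposition, sum each source's inverse-square contribution:
A: 268 × (2.83/30.0)² = 2.385 μGy/h
B: 8.63 × (2.60/9.90)² = 0.5952 μGy/h
C: 134 × (2.30/5.05)² = 27.80 μGy/h
Total = 2.385 + 0.5952 + 27.80 = 30.78 μGy/h.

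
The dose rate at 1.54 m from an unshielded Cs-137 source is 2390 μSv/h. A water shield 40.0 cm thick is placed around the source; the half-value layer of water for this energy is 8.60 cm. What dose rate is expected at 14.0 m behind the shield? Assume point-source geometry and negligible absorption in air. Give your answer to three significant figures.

1.15 μSv/h

Distance alone: (1.54/14.0)² = 0.01210, so 2390 × 0.01210 = 28.92 μSv/h.
Shield: 40.0/8.60 = 4.651 half-value layers → attenuation 2^(−4.651) = 0.03980.
Combined: 28.92 × 0.03980 = 1.151 μSv/h.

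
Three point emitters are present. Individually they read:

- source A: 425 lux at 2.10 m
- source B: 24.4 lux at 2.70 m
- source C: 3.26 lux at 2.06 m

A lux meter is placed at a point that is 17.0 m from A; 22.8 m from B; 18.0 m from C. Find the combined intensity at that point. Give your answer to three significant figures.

Each source contributes Iᵢ·(dᵢ/rᵢ)²; contributions add.
A: 425 × (2.10/17.0)² = 6.485 lux
B: 24.4 × (2.70/22.8)² = 0.3422 lux
C: 3.26 × (2.06/18.0)² = 0.04270 lux
Total = 6.485 + 0.3422 + 0.04270 = 6.870 lux.

6.87 lux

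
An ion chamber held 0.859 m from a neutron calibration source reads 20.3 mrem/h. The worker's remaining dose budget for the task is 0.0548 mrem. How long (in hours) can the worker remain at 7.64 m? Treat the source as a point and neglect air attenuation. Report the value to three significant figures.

0.214 h

Intensity scales as (d₁/d₂)², so rate at 7.64 m:
20.3 × (0.859/7.64)² = 20.3 × 0.01264 = 0.2566 mrem/h.
Stay time = 0.0548 mrem ÷ 0.2566 mrem/h = 0.2136 h.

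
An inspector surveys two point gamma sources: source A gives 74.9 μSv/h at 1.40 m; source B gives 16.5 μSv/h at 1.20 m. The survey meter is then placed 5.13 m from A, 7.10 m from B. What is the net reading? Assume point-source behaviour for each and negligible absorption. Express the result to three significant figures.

Each source contributes Iᵢ·(dᵢ/rᵢ)²; contributions add.
A: 74.9 × (1.40/5.13)² = 5.578 μSv/h
B: 16.5 × (1.20/7.10)² = 0.4713 μSv/h
Total = 5.578 + 0.4713 = 6.049 μSv/h.

6.05 μSv/h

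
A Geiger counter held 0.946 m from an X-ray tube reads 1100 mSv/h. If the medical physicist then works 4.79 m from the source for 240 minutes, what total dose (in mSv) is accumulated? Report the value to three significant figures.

Intensity scales as (d₁/d₂)², so rate at 4.79 m:
(0.946/4.79)² = 0.03900, so 1100 × 0.03900 = 42.90 mSv/h.
Dose = rate × time = 42.90 mSv/h × 4.000 h = 171.6 mSv.

172 mSv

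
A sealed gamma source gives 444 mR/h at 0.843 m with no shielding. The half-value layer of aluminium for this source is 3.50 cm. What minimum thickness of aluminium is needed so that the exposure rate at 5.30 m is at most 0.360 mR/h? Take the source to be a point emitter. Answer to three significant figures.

At 5.30 m, distance alone gives 444 × (0.843/5.30)² = 444 × 0.02530 = 11.23 mR/h.
Further attenuation needed: 11.23/0.360 = 31.19.
n = log₂(31.19) = 4.963 half-value layers.
Thickness = 4.963 × 3.50 cm = 17.37 cm.

17.4 cm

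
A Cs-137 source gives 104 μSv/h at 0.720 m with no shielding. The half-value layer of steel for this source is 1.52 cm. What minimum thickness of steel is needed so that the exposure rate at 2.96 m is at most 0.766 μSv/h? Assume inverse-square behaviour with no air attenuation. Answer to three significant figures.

4.57 cm

At 2.96 m, distance alone gives (0.720/2.96)² = 0.05917, so 104 × 0.05917 = 6.154 μSv/h.
Further attenuation needed: 6.154/0.766 = 8.034.
n = log₂(8.034) = 3.006 half-value layers.
Thickness = 3.006 × 1.52 cm = 4.569 cm.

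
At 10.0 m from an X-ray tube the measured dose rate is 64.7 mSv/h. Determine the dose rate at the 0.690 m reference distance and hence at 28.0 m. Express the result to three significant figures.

13600 mSv/h; 8.25 mSv/h

Intensity scales as (d₁/d₂)², so
At 0.690 m: 64.7 × (10.0/0.690)² = 64.7 × 210.0 = 13590 mSv/h
At 28.0 m: 13590 × (0.690/28.0)² = 13590 × 0.0006073 = 8.253 mSv/h.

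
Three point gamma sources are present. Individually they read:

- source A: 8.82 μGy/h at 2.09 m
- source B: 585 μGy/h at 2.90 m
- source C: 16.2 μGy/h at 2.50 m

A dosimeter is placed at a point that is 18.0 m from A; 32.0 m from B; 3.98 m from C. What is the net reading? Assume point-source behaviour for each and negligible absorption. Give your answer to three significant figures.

11.3 μGy/h

By superposition, sum each source's inverse-square contribution:
A: 8.82 × (2.09/18.0)² = 0.1189 μGy/h
B: 585 × (2.90/32.0)² = 4.805 μGy/h
C: 16.2 × (2.50/3.98)² = 6.392 μGy/h
Total = 0.1189 + 4.805 + 6.392 = 11.32 μGy/h.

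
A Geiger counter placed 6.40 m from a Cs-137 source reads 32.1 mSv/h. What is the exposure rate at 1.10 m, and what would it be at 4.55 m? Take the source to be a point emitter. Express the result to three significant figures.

Using I₁d₁² = I₂d₂²,
At 1.10 m: (6.40/1.10)² = 33.85, so 32.1 × 33.85 = 1087 mSv/h
At 4.55 m: 1087 × (1.10/4.55)² = 1087 × 0.05845 = 63.54 mSv/h.

1090 mSv/h; 63.5 mSv/h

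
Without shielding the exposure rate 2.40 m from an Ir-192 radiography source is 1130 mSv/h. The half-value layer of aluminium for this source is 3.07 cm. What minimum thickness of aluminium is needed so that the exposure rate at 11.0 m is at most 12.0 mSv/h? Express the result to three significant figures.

6.64 cm

At 11.0 m, distance alone gives 1130 × (2.40/11.0)² = 1130 × 0.04760 = 53.79 mSv/h.
Further attenuation needed: 53.79/12.0 = 4.482.
n = log₂(4.482) = 2.164 half-value layers.
Thickness = 2.164 × 3.07 cm = 6.643 cm.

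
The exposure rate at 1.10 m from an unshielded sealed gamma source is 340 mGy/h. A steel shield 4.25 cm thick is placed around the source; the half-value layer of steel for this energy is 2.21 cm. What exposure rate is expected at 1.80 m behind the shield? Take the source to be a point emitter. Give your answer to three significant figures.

Distance alone: 340 × (1.10/1.80)² = 340 × 0.3735 = 127.0 mGy/h.
Shield: 4.25/2.21 = 1.923 half-value layers → attenuation 2^(−1.923) = 0.2637.
Combined: 127.0 × 0.2637 = 33.49 mGy/h.

33.5 mGy/h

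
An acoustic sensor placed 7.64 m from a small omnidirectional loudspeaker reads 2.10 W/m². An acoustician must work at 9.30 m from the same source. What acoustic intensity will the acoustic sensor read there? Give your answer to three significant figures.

By the inverse-square law, scaling from 7.64 m to 9.30 m:
2.10 × (7.64/9.30)² = 2.10 × 0.6749 = 1.417 W/m².

1.42 W/m²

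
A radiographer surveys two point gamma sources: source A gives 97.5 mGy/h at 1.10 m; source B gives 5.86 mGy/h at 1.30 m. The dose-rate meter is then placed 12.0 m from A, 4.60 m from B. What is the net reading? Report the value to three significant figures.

1.29 mGy/h

Each source contributes Iᵢ·(dᵢ/rᵢ)²; contributions add.
A: 97.5 × (1.10/12.0)² = 0.8193 mGy/h
B: 5.86 × (1.30/4.60)² = 0.4680 mGy/h
Total = 0.8193 + 0.4680 = 1.287 mGy/h.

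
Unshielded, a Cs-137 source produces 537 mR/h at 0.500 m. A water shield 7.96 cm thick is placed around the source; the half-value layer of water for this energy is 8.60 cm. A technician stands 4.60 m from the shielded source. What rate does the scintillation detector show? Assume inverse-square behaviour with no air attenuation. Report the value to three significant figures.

Distance alone: 537 × (0.500/4.60)² = 537 × 0.01181 = 6.342 mR/h.
Shield: 7.96/8.60 = 0.9256 half-value layers → attenuation 2^(−0.9256) = 0.5265.
Combined: 6.342 × 0.5265 = 3.339 mR/h.

3.34 mR/h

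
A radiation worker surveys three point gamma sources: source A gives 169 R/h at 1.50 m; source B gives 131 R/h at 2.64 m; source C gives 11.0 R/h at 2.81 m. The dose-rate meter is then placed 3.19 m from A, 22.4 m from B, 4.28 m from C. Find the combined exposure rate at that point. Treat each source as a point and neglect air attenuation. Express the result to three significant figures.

By superposition, sum each source's inverse-square contribution:
A: 169 × (1.50/3.19)² = 37.37 R/h
B: 131 × (2.64/22.4)² = 1.820 R/h
C: 11.0 × (2.81/4.28)² = 4.742 R/h
Total = 37.37 + 1.820 + 4.742 = 43.93 R/h.

43.9 R/h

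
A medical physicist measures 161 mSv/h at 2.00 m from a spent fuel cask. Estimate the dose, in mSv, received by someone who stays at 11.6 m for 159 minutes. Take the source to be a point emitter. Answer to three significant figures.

12.7 mSv

Applying the 1/r² law, rate at 11.6 m:
161 × (2.00/11.6)² = 161 × 0.02973 = 4.787 mSv/h.
Dose = rate × time = 4.787 mSv/h × 2.650 h = 12.69 mSv.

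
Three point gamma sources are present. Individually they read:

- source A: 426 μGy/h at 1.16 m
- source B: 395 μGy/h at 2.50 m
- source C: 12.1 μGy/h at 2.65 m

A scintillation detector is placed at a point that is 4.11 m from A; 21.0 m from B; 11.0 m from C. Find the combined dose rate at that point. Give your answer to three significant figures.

By superposition, sum each source's inverse-square contribution:
A: 426 × (1.16/4.11)² = 33.93 μGy/h
B: 395 × (2.50/21.0)² = 5.598 μGy/h
C: 12.1 × (2.65/11.0)² = 0.7023 μGy/h
Total = 33.93 + 5.598 + 0.7023 = 40.23 μGy/h.

40.2 μGy/h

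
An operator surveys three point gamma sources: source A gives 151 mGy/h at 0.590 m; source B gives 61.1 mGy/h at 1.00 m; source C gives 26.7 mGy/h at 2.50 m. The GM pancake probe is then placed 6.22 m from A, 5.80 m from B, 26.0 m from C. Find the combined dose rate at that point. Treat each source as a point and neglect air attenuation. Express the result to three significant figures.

By superposition, sum each source's inverse-square contribution:
A: 151 × (0.590/6.22)² = 1.359 mGy/h
B: 61.1 × (1.00/5.80)² = 1.816 mGy/h
C: 26.7 × (2.50/26.0)² = 0.2469 mGy/h
Total = 1.359 + 1.816 + 0.2469 = 3.422 mGy/h.

3.42 mGy/h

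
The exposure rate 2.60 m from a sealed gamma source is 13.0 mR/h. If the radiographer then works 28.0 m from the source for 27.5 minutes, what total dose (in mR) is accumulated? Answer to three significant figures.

0.0514 mR

By the inverse-square law, rate at 28.0 m:
(2.60/28.0)² = 0.008622, so 13.0 × 0.008622 = 0.1121 mR/h.
Dose = rate × time = 0.1121 mR/h × 0.4583 h = 0.05138 mR.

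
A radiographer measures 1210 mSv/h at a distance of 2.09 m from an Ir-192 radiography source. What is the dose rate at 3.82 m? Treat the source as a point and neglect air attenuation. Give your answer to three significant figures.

Using I₁d₁² = I₂d₂², the rate at 3.82 m is
(2.09/3.82)² = 0.2993, so 1210 × 0.2993 = 362.2 mSv/h.

362 mSv/h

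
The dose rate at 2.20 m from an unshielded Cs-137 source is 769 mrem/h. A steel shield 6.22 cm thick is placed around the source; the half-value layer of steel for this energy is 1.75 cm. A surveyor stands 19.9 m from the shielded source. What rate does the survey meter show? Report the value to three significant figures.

0.800 mrem/h

Distance alone: (2.20/19.9)² = 0.01222, so 769 × 0.01222 = 9.397 mrem/h.
Shield: 6.22/1.75 = 3.554 half-value layers → attenuation 2^(−3.554) = 0.08514.
Combined: 9.397 × 0.08514 = 0.8001 mrem/h.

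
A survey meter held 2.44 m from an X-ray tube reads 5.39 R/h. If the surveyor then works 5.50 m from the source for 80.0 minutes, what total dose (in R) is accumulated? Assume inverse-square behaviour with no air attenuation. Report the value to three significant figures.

1.41 R

By the inverse-square law, rate at 5.50 m:
5.39 × (2.44/5.50)² = 5.39 × 0.1968 = 1.061 R/h.
Dose = rate × time = 1.061 R/h × 1.333 h = 1.414 R.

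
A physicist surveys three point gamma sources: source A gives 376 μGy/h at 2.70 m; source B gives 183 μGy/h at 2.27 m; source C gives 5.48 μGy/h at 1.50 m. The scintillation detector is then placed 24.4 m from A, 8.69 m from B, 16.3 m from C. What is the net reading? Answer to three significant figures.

By superposition, sum each source's inverse-square contribution:
A: 376 × (2.70/24.4)² = 4.604 μGy/h
B: 183 × (2.27/8.69)² = 12.49 μGy/h
C: 5.48 × (1.50/16.3)² = 0.04641 μGy/h
Total = 4.604 + 12.49 + 0.04641 = 17.14 μGy/h.

17.1 μGy/h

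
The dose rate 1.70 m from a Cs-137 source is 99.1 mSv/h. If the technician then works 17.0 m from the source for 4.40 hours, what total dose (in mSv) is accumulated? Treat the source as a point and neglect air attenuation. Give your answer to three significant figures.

Applying the 1/r² law, rate at 17.0 m:
99.1 × (1.70/17.0)² = 99.1 × 0.01000 = 0.9910 mSv/h.
Dose = rate × time = 0.9910 mSv/h × 4.400 h = 4.360 mSv.

4.36 mSv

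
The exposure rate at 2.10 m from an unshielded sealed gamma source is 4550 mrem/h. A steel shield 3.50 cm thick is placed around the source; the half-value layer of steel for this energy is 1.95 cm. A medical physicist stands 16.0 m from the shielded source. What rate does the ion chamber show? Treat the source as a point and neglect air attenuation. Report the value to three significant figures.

22.6 mrem/h

Distance alone: (2.10/16.0)² = 0.01723, so 4550 × 0.01723 = 78.40 mrem/h.
Shield: 3.50/1.95 = 1.795 half-value layers → attenuation 2^(−1.795) = 0.2882.
Combined: 78.40 × 0.2882 = 22.59 mrem/h.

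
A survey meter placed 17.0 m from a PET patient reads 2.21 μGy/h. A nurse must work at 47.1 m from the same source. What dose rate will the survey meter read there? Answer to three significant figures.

Since intensity falls as 1/r², scaling from 17.0 m to 47.1 m:
2.21 × (17.0/47.1)² = 2.21 × 0.1303 = 0.2880 μGy/h.

0.288 μGy/h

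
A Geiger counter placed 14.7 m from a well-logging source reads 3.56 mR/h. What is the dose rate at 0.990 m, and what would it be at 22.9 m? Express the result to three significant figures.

785 mR/h; 1.47 mR/h

Since intensity falls as 1/r²,
At 0.990 m: (14.7/0.990)² = 220.5, so 3.56 × 220.5 = 785.0 mR/h
At 22.9 m: (0.990/22.9)² = 0.001869, so 785.0 × 0.001869 = 1.467 mR/h.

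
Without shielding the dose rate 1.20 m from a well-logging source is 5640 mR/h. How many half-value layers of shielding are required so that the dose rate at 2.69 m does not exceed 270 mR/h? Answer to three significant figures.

2.06 half-value layers

At 2.69 m, distance alone gives 5640 × (1.20/2.69)² = 5640 × 0.1990 = 1122 mR/h.
Further attenuation needed: 1122/270 = 4.156.
n = log₂(4.156) = 2.055 half-value layers.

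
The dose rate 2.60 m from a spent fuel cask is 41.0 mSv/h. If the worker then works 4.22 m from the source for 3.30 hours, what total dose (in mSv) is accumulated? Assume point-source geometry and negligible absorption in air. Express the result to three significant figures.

Since intensity falls as 1/r², rate at 4.22 m:
(2.60/4.22)² = 0.3796, so 41.0 × 0.3796 = 15.56 mSv/h.
Dose = rate × time = 15.56 mSv/h × 3.300 h = 51.35 mSv.

51.4 mSv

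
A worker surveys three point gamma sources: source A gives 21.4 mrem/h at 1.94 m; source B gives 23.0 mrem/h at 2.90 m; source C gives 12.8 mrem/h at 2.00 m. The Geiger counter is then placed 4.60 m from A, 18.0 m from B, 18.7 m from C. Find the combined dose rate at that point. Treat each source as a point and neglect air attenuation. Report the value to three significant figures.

Each source contributes Iᵢ·(dᵢ/rᵢ)²; contributions add.
A: 21.4 × (1.94/4.60)² = 3.806 mrem/h
B: 23.0 × (2.90/18.0)² = 0.5970 mrem/h
C: 12.8 × (2.00/18.7)² = 0.1464 mrem/h
Total = 3.806 + 0.5970 + 0.1464 = 4.549 mrem/h.

4.55 mrem/h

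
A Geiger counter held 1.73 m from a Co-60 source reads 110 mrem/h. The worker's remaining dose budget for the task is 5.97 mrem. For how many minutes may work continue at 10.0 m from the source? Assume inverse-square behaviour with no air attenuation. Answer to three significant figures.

109 min

Intensity scales as (d₁/d₂)², so rate at 10.0 m:
(1.73/10.0)² = 0.02993, so 110 × 0.02993 = 3.292 mrem/h.
Stay time = 5.97 mrem ÷ 3.292 mrem/h = 1.813 h = 108.8 min.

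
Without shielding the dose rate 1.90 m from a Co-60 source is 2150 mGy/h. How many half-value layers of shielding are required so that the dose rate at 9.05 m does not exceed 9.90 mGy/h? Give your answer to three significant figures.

At 9.05 m, distance alone gives (1.90/9.05)² = 0.04408, so 2150 × 0.04408 = 94.77 mGy/h.
Further attenuation needed: 94.77/9.90 = 9.573.
n = log₂(9.573) = 3.259 half-value layers.

3.26 half-value layers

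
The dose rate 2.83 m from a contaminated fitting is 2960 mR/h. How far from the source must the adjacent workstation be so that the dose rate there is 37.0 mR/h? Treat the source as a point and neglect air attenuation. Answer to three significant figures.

By the inverse-square law, d₂ = d₁·√(I₁/I₂).
I₁/I₂ = 2960/37.0 = 80.00, so d₂ = 2.83 × √80.00 = 25.31 m.

25.3 m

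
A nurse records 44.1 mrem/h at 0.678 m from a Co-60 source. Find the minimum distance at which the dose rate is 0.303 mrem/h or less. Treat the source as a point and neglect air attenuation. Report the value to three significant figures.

8.18 m

Intensity scales as (d₁/d₂)², so d₂ = d₁·√(I₁/I₂).
I₁/I₂ = 44.1/0.303 = 145.5, so d₂ = 0.678 × √145.5 = 8.178 m.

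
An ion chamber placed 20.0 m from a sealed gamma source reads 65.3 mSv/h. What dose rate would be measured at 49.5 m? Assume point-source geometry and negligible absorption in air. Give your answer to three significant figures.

10.7 mSv/h

Intensity scales as (d₁/d₂)², so scaling from 20.0 m to 49.5 m:
(20.0/49.5)² = 0.1632, so 65.3 × 0.1632 = 10.66 mSv/h.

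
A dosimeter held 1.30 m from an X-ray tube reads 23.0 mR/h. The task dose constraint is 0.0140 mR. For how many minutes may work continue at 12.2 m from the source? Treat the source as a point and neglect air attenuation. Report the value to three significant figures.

Applying the 1/r² law, rate at 12.2 m:
23.0 × (1.30/12.2)² = 23.0 × 0.01135 = 0.2611 mR/h.
Stay time = 0.0140 mR ÷ 0.2611 mR/h = 0.05362 h = 3.217 min.

3.22 min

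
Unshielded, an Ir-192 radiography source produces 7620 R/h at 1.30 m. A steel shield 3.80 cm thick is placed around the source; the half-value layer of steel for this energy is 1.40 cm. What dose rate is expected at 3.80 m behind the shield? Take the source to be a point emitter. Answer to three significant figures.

Distance alone: (1.30/3.80)² = 0.1170, so 7620 × 0.1170 = 891.5 R/h.
Shield: 3.80/1.40 = 2.714 half-value layers → attenuation 2^(−2.714) = 0.1524.
Combined: 891.5 × 0.1524 = 135.9 R/h.

136 R/h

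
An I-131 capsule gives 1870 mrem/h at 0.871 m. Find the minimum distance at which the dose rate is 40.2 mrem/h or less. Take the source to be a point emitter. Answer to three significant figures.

Since intensity falls as 1/r², d₂ = d₁·√(I₁/I₂).
I₁/I₂ = 1870/40.2 = 46.52, so d₂ = 0.871 × √46.52 = 5.941 m.

5.94 m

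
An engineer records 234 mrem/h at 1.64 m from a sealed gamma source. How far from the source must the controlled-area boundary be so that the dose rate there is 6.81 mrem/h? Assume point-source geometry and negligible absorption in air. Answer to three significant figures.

9.61 m

Intensity scales as (d₁/d₂)², so d₂ = d₁·√(I₁/I₂).
I₁/I₂ = 234/6.81 = 34.36, so d₂ = 1.64 × √34.36 = 9.613 m.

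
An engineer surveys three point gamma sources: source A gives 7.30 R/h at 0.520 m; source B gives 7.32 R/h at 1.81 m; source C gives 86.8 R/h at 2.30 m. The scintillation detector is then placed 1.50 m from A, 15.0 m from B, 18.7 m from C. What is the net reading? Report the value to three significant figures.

2.30 R/h

Each source contributes Iᵢ·(dᵢ/rᵢ)²; contributions add.
A: 7.30 × (0.520/1.50)² = 0.8773 R/h
B: 7.32 × (1.81/15.0)² = 0.1066 R/h
C: 86.8 × (2.30/18.7)² = 1.313 R/h
Total = 0.8773 + 0.1066 + 1.313 = 2.297 R/h.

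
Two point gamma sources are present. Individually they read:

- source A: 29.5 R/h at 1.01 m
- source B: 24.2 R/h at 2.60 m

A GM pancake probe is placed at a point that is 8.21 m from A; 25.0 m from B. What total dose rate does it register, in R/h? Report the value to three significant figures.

0.708 R/h

Each source contributes Iᵢ·(dᵢ/rᵢ)²; contributions add.
A: 29.5 × (1.01/8.21)² = 0.4465 R/h
B: 24.2 × (2.60/25.0)² = 0.2617 R/h
Total = 0.4465 + 0.2617 = 0.7082 R/h.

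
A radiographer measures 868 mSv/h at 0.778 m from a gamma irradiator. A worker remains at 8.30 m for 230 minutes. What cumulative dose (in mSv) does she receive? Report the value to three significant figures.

29.2 mSv

Intensity scales as (d₁/d₂)², so rate at 8.30 m:
868 × (0.778/8.30)² = 868 × 0.008786 = 7.626 mSv/h.
Dose = rate × time = 7.626 mSv/h × 3.833 h = 29.23 mSv.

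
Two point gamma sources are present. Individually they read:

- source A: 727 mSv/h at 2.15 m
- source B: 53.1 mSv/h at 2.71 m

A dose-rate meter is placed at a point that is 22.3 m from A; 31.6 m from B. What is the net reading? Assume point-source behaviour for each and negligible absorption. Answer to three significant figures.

By superposition, sum each source's inverse-square contribution:
A: 727 × (2.15/22.3)² = 6.758 mSv/h
B: 53.1 × (2.71/31.6)² = 0.3905 mSv/h
Total = 6.758 + 0.3905 = 7.149 mSv/h.

7.15 mSv/h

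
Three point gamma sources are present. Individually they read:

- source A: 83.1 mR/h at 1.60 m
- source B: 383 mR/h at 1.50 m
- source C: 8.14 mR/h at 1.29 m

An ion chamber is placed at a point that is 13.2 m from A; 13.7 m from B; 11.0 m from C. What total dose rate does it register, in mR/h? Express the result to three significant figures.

5.92 mR/h

By superposition, sum each source's inverse-square contribution:
A: 83.1 × (1.60/13.2)² = 1.221 mR/h
B: 383 × (1.50/13.7)² = 4.591 mR/h
C: 8.14 × (1.29/11.0)² = 0.1119 mR/h
Total = 1.221 + 4.591 + 0.1119 = 5.924 mR/h.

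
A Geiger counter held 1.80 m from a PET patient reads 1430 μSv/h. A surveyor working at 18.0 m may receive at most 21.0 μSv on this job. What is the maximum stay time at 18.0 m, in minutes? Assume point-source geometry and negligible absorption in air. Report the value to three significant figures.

By the inverse-square law, rate at 18.0 m:
1430 × (1.80/18.0)² = 1430 × 0.01000 = 14.30 μSv/h.
Stay time = 21.0 μSv ÷ 14.30 μSv/h = 1.469 h = 88.14 min.

88.1 min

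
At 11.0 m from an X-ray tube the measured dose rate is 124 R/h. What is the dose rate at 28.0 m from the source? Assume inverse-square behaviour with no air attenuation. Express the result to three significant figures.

19.1 R/h

Using I₁d₁² = I₂d₂², scaling from 11.0 m to 28.0 m:
(11.0/28.0)² = 0.1543, so 124 × 0.1543 = 19.13 R/h.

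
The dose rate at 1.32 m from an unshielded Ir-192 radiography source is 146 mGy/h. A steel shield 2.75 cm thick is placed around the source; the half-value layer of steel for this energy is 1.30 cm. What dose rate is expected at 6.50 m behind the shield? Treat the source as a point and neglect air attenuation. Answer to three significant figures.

Distance alone: (1.32/6.50)² = 0.04124, so 146 × 0.04124 = 6.021 mGy/h.
Shield: 2.75/1.30 = 2.115 half-value layers → attenuation 2^(−2.115) = 0.2308.
Combined: 6.021 × 0.2308 = 1.390 mGy/h.

1.39 mGy/h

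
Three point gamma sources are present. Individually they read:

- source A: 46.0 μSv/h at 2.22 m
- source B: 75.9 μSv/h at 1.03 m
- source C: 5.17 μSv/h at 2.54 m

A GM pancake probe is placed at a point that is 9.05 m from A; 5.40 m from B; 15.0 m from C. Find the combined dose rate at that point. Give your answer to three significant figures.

5.68 μSv/h

Each source contributes Iᵢ·(dᵢ/rᵢ)²; contributions add.
A: 46.0 × (2.22/9.05)² = 2.768 μSv/h
B: 75.9 × (1.03/5.40)² = 2.761 μSv/h
C: 5.17 × (2.54/15.0)² = 0.1482 μSv/h
Total = 2.768 + 2.761 + 0.1482 = 5.677 μSv/h.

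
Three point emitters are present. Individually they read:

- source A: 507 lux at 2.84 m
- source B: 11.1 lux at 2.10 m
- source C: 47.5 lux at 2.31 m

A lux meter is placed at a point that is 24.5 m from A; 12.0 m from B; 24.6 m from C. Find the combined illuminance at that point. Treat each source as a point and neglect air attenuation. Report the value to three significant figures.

By superposition, sum each source's inverse-square contribution:
A: 507 × (2.84/24.5)² = 6.813 lux
B: 11.1 × (2.10/12.0)² = 0.3399 lux
C: 47.5 × (2.31/24.6)² = 0.4188 lux
Total = 6.813 + 0.3399 + 0.4188 = 7.572 lux.

7.57 lux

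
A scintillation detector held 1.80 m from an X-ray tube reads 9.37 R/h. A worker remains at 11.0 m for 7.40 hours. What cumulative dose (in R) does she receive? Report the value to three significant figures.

Applying the 1/r² law, rate at 11.0 m:
9.37 × (1.80/11.0)² = 9.37 × 0.02678 = 0.2509 R/h.
Dose = rate × time = 0.2509 R/h × 7.400 h = 1.857 R.

1.86 R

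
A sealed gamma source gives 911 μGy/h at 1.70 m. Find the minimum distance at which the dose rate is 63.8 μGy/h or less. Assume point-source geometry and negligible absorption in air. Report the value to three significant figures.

6.42 m

Applying the 1/r² law, d₂ = d₁·√(I₁/I₂).
I₁/I₂ = 911/63.8 = 14.28, so d₂ = 1.70 × √14.28 = 6.424 m.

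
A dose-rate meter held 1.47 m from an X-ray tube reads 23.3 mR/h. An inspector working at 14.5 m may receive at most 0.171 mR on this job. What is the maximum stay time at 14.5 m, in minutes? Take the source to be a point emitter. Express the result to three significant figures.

42.8 min

Since intensity falls as 1/r², rate at 14.5 m:
23.3 × (1.47/14.5)² = 23.3 × 0.01028 = 0.2395 mR/h.
Stay time = 0.171 mR ÷ 0.2395 mR/h = 0.7140 h = 42.84 min.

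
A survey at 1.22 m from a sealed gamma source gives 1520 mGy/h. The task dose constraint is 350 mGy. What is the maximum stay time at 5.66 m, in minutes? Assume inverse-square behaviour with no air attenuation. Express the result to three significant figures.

297 min

By the inverse-square law, rate at 5.66 m:
(1.22/5.66)² = 0.04646, so 1520 × 0.04646 = 70.62 mGy/h.
Stay time = 350 mGy ÷ 70.62 mGy/h = 4.956 h = 297.4 min.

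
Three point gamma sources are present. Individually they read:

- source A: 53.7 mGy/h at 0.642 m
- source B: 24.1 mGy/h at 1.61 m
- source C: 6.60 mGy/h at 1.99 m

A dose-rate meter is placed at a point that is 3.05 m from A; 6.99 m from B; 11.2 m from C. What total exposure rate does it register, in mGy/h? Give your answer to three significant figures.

By superposition, sum each source's inverse-square contribution:
A: 53.7 × (0.642/3.05)² = 2.379 mGy/h
B: 24.1 × (1.61/6.99)² = 1.279 mGy/h
C: 6.60 × (1.99/11.2)² = 0.2084 mGy/h
Total = 2.379 + 1.279 + 0.2084 = 3.866 mGy/h.

3.87 mGy/h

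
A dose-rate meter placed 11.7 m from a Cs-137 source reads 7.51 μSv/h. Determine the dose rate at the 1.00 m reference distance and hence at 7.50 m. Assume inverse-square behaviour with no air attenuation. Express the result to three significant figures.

Using I₁d₁² = I₂d₂²,
At 1.00 m: (11.7/1.00)² = 136.9, so 7.51 × 136.9 = 1028 μSv/h
At 7.50 m: (1.00/7.50)² = 0.01778, so 1028 × 0.01778 = 18.28 μSv/h.

1030 μSv/h; 18.3 μSv/h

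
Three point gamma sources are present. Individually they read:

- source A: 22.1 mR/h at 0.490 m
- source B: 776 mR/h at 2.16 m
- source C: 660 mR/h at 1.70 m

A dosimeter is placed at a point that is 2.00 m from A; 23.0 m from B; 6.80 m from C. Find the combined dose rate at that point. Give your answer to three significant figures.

Each source contributes Iᵢ·(dᵢ/rᵢ)²; contributions add.
A: 22.1 × (0.490/2.00)² = 1.327 mR/h
B: 776 × (2.16/23.0)² = 6.844 mR/h
C: 660 × (1.70/6.80)² = 41.25 mR/h
Total = 1.327 + 6.844 + 41.25 = 49.42 mR/h.

49.4 mR/h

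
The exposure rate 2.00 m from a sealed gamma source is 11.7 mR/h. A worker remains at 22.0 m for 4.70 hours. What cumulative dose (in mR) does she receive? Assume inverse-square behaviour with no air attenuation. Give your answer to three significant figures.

0.454 mR

Intensity scales as (d₁/d₂)², so rate at 22.0 m:
11.7 × (2.00/22.0)² = 11.7 × 0.008264 = 0.09669 mR/h.
Dose = rate × time = 0.09669 mR/h × 4.700 h = 0.4544 mR.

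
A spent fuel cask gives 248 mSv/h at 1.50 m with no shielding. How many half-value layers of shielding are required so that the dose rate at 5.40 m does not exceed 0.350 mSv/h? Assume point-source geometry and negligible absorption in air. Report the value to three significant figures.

At 5.40 m, distance alone gives (1.50/5.40)² = 0.07716, so 248 × 0.07716 = 19.14 mSv/h.
Further attenuation needed: 19.14/0.350 = 54.69.
n = log₂(54.69) = 5.773 half-value layers.

5.77 half-value layers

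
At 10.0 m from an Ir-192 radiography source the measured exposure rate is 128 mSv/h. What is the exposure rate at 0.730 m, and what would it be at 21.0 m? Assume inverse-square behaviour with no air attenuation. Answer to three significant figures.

Using I₁d₁² = I₂d₂²,
At 0.730 m: (10.0/0.730)² = 187.7, so 128 × 187.7 = 24030 mSv/h
At 21.0 m: (0.730/21.0)² = 0.001208, so 24030 × 0.001208 = 29.03 mSv/h.

24000 mSv/h; 29.0 mSv/h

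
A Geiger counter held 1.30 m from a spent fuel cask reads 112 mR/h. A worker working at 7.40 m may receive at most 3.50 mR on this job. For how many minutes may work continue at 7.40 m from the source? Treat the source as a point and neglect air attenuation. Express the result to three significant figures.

60.8 min

By the inverse-square law, rate at 7.40 m:
(1.30/7.40)² = 0.03086, so 112 × 0.03086 = 3.456 mR/h.
Stay time = 3.50 mR ÷ 3.456 mR/h = 1.013 h = 60.78 min.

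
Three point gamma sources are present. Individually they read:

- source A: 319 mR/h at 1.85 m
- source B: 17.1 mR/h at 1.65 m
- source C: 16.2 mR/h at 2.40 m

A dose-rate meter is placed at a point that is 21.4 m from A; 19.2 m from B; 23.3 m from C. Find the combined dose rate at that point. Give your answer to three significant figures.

By superposition, sum each source's inverse-square contribution:
A: 319 × (1.85/21.4)² = 2.384 mR/h
B: 17.1 × (1.65/19.2)² = 0.1263 mR/h
C: 16.2 × (2.40/23.3)² = 0.1719 mR/h
Total = 2.384 + 0.1263 + 0.1719 = 2.682 mR/h.

2.68 mR/h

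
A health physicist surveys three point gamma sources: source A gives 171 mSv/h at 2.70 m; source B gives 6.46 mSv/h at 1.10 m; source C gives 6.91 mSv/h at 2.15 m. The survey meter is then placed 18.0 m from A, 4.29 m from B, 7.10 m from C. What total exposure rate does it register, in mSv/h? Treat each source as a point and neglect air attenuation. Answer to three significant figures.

Each source contributes Iᵢ·(dᵢ/rᵢ)²; contributions add.
A: 171 × (2.70/18.0)² = 3.848 mSv/h
B: 6.46 × (1.10/4.29)² = 0.4247 mSv/h
C: 6.91 × (2.15/7.10)² = 0.6336 mSv/h
Total = 3.848 + 0.4247 + 0.6336 = 4.906 mSv/h.

4.91 mSv/h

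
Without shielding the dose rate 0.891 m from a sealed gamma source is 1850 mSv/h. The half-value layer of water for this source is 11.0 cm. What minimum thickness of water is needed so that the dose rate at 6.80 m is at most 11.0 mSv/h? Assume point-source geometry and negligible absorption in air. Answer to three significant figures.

At 6.80 m, distance alone gives 1850 × (0.891/6.80)² = 1850 × 0.01717 = 31.76 mSv/h.
Further attenuation needed: 31.76/11.0 = 2.887.
n = log₂(2.887) = 1.530 half-value layers.
Thickness = 1.530 × 11.0 cm = 16.83 cm.

16.8 cm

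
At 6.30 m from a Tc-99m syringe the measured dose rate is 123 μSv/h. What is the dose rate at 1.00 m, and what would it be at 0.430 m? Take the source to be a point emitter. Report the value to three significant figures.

Using I₁d₁² = I₂d₂²,
At 1.00 m: 123 × (6.30/1.00)² = 123 × 39.69 = 4882 μSv/h
At 0.430 m: (1.00/0.430)² = 5.408, so 4882 × 5.408 = 26400 μSv/h.

4880 μSv/h; 26400 μSv/h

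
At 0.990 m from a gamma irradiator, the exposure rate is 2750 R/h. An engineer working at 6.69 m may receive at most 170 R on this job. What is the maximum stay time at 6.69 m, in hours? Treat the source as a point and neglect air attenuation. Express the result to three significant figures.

2.82 h

Applying the 1/r² law, rate at 6.69 m:
2750 × (0.990/6.69)² = 2750 × 0.02190 = 60.23 R/h.
Stay time = 170 R ÷ 60.23 R/h = 2.823 h.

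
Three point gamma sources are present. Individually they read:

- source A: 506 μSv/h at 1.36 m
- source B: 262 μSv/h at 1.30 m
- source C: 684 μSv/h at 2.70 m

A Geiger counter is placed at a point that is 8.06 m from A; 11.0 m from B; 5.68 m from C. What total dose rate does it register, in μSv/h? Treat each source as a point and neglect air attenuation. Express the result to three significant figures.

Each source contributes Iᵢ·(dᵢ/rᵢ)²; contributions add.
A: 506 × (1.36/8.06)² = 14.41 μSv/h
B: 262 × (1.30/11.0)² = 3.659 μSv/h
C: 684 × (2.70/5.68)² = 154.6 μSv/h
Total = 14.41 + 3.659 + 154.6 = 172.7 μSv/h.

173 μSv/h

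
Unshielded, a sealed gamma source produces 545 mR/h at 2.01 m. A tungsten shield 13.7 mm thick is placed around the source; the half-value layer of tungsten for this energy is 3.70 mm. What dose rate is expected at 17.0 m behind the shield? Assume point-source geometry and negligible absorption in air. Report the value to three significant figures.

Distance alone: 545 × (2.01/17.0)² = 545 × 0.01398 = 7.619 mR/h.
Shield: 13.7/3.70 = 3.703 half-value layers → attenuation 2^(−3.703) = 0.07679.
Combined: 7.619 × 0.07679 = 0.5851 mR/h.

0.585 mR/h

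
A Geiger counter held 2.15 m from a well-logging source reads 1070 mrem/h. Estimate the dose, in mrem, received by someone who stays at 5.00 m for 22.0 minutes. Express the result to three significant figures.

72.5 mrem

Since intensity falls as 1/r², rate at 5.00 m:
(2.15/5.00)² = 0.1849, so 1070 × 0.1849 = 197.8 mrem/h.
Dose = rate × time = 197.8 mrem/h × 0.3667 h = 72.53 mrem.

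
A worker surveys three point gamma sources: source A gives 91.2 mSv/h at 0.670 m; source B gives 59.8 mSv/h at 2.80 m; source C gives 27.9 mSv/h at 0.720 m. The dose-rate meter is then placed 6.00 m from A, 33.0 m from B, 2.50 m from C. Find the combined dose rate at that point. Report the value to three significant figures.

By superposition, sum each source's inverse-square contribution:
A: 91.2 × (0.670/6.00)² = 1.137 mSv/h
B: 59.8 × (2.80/33.0)² = 0.4305 mSv/h
C: 27.9 × (0.720/2.50)² = 2.314 mSv/h
Total = 1.137 + 0.4305 + 2.314 = 3.881 mSv/h.

3.88 mSv/h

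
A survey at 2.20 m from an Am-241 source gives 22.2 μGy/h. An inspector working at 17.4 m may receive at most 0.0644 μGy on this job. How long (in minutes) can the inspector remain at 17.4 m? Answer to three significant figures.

10.9 min

Since intensity falls as 1/r², rate at 17.4 m:
22.2 × (2.20/17.4)² = 22.2 × 0.01599 = 0.3550 μGy/h.
Stay time = 0.0644 μGy ÷ 0.3550 μGy/h = 0.1814 h = 10.88 min.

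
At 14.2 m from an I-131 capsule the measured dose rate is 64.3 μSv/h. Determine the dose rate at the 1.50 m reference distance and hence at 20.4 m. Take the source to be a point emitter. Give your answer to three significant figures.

Intensity scales as (d₁/d₂)², so
At 1.50 m: 64.3 × (14.2/1.50)² = 64.3 × 89.62 = 5763 μSv/h
At 20.4 m: (1.50/20.4)² = 0.005407, so 5763 × 0.005407 = 31.16 μSv/h.

5760 μSv/h; 31.2 μSv/h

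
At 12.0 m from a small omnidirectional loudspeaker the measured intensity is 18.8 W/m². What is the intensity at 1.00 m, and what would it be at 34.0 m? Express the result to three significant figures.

2710 W/m²; 2.34 W/m²

Using I₁d₁² = I₂d₂²,
At 1.00 m: (12.0/1.00)² = 144.0, so 18.8 × 144.0 = 2707 W/m²
At 34.0 m: 2707 × (1.00/34.0)² = 2707 × 0.0008651 = 2.342 W/m².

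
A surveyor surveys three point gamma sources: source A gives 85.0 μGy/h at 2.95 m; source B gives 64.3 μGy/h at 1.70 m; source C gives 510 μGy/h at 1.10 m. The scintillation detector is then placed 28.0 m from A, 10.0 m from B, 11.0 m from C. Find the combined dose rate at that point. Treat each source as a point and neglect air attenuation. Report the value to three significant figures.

Each source contributes Iᵢ·(dᵢ/rᵢ)²; contributions add.
A: 85.0 × (2.95/28.0)² = 0.9435 μGy/h
B: 64.3 × (1.70/10.0)² = 1.858 μGy/h
C: 510 × (1.10/11.0)² = 5.100 μGy/h
Total = 0.9435 + 1.858 + 5.100 = 7.901 μGy/h.

7.90 μGy/h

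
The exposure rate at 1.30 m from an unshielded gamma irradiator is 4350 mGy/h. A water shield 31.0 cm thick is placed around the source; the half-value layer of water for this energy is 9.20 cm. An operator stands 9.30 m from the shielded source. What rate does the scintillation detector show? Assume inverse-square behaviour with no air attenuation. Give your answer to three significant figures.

Distance alone: (1.30/9.30)² = 0.01954, so 4350 × 0.01954 = 85.00 mGy/h.
Shield: 31.0/9.20 = 3.370 half-value layers → attenuation 2^(−3.370) = 0.09672.
Combined: 85.00 × 0.09672 = 8.221 mGy/h.

8.22 mGy/h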